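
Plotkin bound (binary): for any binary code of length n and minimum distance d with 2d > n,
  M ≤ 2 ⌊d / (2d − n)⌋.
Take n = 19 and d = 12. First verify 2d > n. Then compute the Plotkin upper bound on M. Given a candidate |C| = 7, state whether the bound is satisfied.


Plotkin bound M ≤ 4; given |C| = 7 > bound (violated).

Check applicability: 2d = 24, n = 19.
2d − n = 5 > 0, so Plotkin applies.
Compute d/(2d−n) = 12/5 ≈ 2.4000.
⌊d/(2d−n)⌋ = 2.
Plotkin bound: M ≤ 2·2 = 4.
Given |C| = 7, check: VIOLATED.
This |C| is above the Plotkin bound, so no binary code with n = 19, d = 12 and 7 codewords exists.


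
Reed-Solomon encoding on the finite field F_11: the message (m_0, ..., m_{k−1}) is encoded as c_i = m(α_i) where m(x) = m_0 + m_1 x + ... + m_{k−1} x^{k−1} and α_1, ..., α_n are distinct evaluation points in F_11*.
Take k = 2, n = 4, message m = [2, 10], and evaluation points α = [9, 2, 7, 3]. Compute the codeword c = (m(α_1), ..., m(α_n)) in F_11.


c = [4, 0, 6, 10]

Message polynomial: m(x) = 2 + 10·x (mod 11).
For each evaluation point α_i, compute m(α_i) mod 11:
  α_1 = 9: Horner steps 10 → 4, so m(9) = 4.
  α_2 = 2: Horner steps 10 → 0, so m(2) = 0.
  α_3 = 7: Horner steps 10 → 6, so m(7) = 6.
  α_4 = 3: Horner steps 10 → 10, so m(3) = 10.
Codeword c = [4, 0, 6, 10] ∈ F_11^4.


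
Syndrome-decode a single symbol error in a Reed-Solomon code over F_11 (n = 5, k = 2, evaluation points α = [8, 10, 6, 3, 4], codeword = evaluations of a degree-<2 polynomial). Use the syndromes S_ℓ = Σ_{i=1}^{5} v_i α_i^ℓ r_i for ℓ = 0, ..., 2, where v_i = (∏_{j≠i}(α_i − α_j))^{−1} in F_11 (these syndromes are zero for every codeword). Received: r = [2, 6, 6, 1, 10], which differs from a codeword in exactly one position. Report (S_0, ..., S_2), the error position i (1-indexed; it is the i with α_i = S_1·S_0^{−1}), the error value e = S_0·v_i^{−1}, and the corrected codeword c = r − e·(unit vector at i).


S = (5, 6, 5), error at position 2, error magnitude e = 8, c = [2, 9, 6, 1, 10].

Step 1: column multipliers v_i = (∏_{j≠i}(α_i − α_j))^{−1} mod 11.
  i = 1 (α = 8): (8−10)(8−6)(8−3)(8−4) = (−2)·2·5·4 = −80 ≡ 8, so v_1 = 8^{−1} = 7 (mod 11).
  i = 2 (α = 10): (10−8)(10−6)(10−3)(10−4) = 2·4·7·6 = 336 ≡ 6, so v_2 = 6^{−1} = 2 (mod 11).
  i = 3 (α = 6): (6−8)(6−10)(6−3)(6−4) = (−2)·(−4)·3·2 = 48 ≡ 4, so v_3 = 4^{−1} = 3 (mod 11).
  i = 4 (α = 3): (3−8)(3−10)(3−6)(3−4) = (−5)·(−7)·(−3)·(−1) = 105 ≡ 6, so v_4 = 6^{−1} = 2 (mod 11).
  i = 5 (α = 4): (4−8)(4−10)(4−6)(4−3) = (−4)·(−6)·(−2)·1 = −48 ≡ 7, so v_5 = 7^{−1} = 8 (mod 11).
  v = [7, 2, 3, 2, 8].
Step 2: syndromes of r = [2, 6, 6, 1, 10] (all sums mod 11).
  S_0 = Σ v_i r_i = 7·2 + 2·6 + 3·6 + 2·1 + 8·10 = 126 ≡ 5.
  S_1 = Σ v_i α_i r_i = 7·8·2 + 2·10·6 + 3·6·6 + 2·3·1 + 8·4·10 = 666 ≡ 6.
  α_i^2 mod 11 = [9, 1, 3, 9, 5].
  S_2 = Σ v_i α_i^2 r_i = 7·9·2 + 2·1·6 + 3·3·6 + 2·9·1 + 8·5·10 = 610 ≡ 5.
  S = (5, 6, 5) ≠ 0, so r is not a codeword (an error is present).
Step 3: locate the error. For a single error e at position i, S_ℓ = v_i·e·α_i^ℓ, so α_err = S_1/S_0.
  S_0^{−1} = 5^{−1} = 9 (mod 11), so α_err = 6·9 = 54 ≡ 10 = α_2. Error position i = 2.
  Consistency check: S_2/S_1 = 5·2 = 10 ≡ 10 = α_err ✓ (single-error assumption holds).
Step 4: error magnitude e = S_0/v_2 = S_0·∏_{j≠2}(α_2 − α_j) = 5·6 = 30 ≡ 8 (mod 11).
Step 5: correct position 2: c_2 = r_2 − e = 6 − 8 ≡ 9 (mod 11). Hence c = [2, 9, 6, 1, 10].
  Check: interpolating c through the α_i gives m(x) = 7 + 9·x (degree < 2) with m(α_i) = c_i for every i, so c is indeed a codeword.


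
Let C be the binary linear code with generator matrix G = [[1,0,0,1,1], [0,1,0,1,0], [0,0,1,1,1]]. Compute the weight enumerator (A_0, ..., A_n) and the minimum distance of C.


Weight distribution: A_0 = 1, A_2 = 2, A_3 = 4, A_4 = 1. Minimum distance d = 2.

Enumerate all 2^3 = 8 messages m ∈ F_2^3.
For each, compute codeword c = mG in F_2^5, then tally its weight.
  m = 000 → c = 00000, weight = 0.
  m = 100 → c = 10011, weight = 3.
  m = 010 → c = 01010, weight = 2.
  m = 110 → c = 11001, weight = 3.
  m = 001 → c = 00111, weight = 3.
  m = 101 → c = 10100, weight = 2.
  m = 011 → c = 01101, weight = 3.
  m = 111 → c = 11110, weight = 4.
Tally weights:
  weight 0: 1 codewords.
  weight 2: 2 codewords.
  weight 3: 4 codewords.
  weight 4: 1 codewords.
Minimum distance d = smallest w > 0 with A_w > 0 = 2.
Sanity: Σ A_w = 8 = 2^3 = 8 ✓.


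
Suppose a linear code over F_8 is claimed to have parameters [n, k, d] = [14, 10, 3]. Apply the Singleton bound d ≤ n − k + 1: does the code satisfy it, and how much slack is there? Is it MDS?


Singleton RHS = n − k + 1 = 5, slack = 2, bound satisfied, not MDS.

Singleton bound: d ≤ n − k + 1.
Here n = 14, k = 10, so n − k + 1 = 5.
Given d = 3, check d ≤ 5: YES.
Slack = (n − k + 1) − d = 2.
The code is NOT MDS (slack = 2 > 0).
Description: the claimed parameters are [14, 10, 3]_8; such a code would be non-MDS.


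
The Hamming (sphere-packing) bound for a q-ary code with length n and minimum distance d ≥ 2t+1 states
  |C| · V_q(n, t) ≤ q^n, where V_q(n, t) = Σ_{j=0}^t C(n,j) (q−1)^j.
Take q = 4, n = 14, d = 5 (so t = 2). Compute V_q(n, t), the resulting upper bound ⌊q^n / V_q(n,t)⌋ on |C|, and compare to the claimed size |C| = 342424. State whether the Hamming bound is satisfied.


V_q(n, t) = 862, q^n = 268435456, Hamming bound = 311410, |C| = 342424 > bound (violated).

Step 1: Compute V_q(n, t) = Σ_{j=0}^2 C(n, j) (q−1)^j.
  j = 0: C(14,0)·(3)^0 = 1·1 = 1.
  j = 1: C(14,1)·(3)^1 = 14·3 = 42.
  j = 2: C(14,2)·(3)^2 = 91·9 = 819.
  V_q(n, t) = 1 + 42 + 819 = 862.
Step 2: q^n = 4^14 = 268435456.
Step 3: Hamming bound ⌊q^n / V_q(n,t)⌋ = ⌊268435456/862⌋ = 311410.
Step 4: Compare |C| = 342424 to 311410: violated.
The claimed |C| lies above the Hamming bound, so no 4-ary code of length 14 with d ≥ 5 can have 342424 codewords.


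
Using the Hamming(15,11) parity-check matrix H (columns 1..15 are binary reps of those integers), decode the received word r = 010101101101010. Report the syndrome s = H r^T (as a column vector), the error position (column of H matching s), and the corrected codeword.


s = (0, 1, 1, 0)^T, error position = 6, corrected codeword c = 010100101101010

Compute s = H r^T mod 2 one row at a time:
  s_1 = 0 + 1 + 1 + 0 + 1 + 0 + 1 + 0 = 4 ≡ 0 (mod 2).
  s_2 = 1 + 0 + 1 + 1 + 1 + 0 + 1 + 0 = 5 ≡ 1 (mod 2).
  s_3 = 1 + 0 + 1 + 1 + 1 + 0 + 1 + 0 = 5 ≡ 1 (mod 2).
  s_4 = 0 + 0 + 0 + 1 + 1 + 0 + 0 + 0 = 2 ≡ 0 (mod 2).
s = (0, 1, 1, 0)^T — this equals column 6 of H (binary 0110), so error is at position 6.
Correct: flip bit 6 of r = 010101101101010 to get c = 010100101101010.


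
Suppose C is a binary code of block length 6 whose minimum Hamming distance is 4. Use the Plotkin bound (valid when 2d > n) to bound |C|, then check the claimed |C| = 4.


Plotkin bound M ≤ 4; given |C| = 4 ≤ bound (satisfied).

Check applicability: 2d = 8, n = 6.
2d − n = 2 > 0, so Plotkin applies.
Compute d/(2d−n) = 4/2 ≈ 2.0000.
⌊d/(2d−n)⌋ = 2.
Plotkin bound: M ≤ 2·2 = 4.
Given |C| = 4, check: satisfied.
This |C| is at the Plotkin bound.


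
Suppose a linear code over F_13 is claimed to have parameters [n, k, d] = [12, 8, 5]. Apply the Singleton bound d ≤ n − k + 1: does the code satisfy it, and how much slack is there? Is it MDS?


Singleton RHS = n − k + 1 = 5, slack = 0, bound satisfied, MDS.

Singleton bound: d ≤ n − k + 1.
Here n = 12, k = 8, so n − k + 1 = 5.
Given d = 5, check d ≤ 5: YES.
Slack = (n − k + 1) − d = 0.
The code is MDS (slack = 0).
Description: the claimed parameters are [12, 8, 5]_13; such a code would be MDS (meets Singleton bound).


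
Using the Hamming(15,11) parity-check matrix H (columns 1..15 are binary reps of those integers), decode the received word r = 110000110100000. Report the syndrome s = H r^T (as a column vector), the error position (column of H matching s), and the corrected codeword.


s = (0, 1, 1, 0)^T, error position = 6, corrected codeword c = 110001110100000

Compute s = H r^T mod 2 one row at a time:
  s_1 = 1 + 0 + 1 + 0 + 0 + 0 + 0 + 0 = 2 ≡ 0 (mod 2).
  s_2 = 0 + 0 + 0 + 1 + 0 + 0 + 0 + 0 = 1 ≡ 1 (mod 2).
  s_3 = 1 + 0 + 0 + 1 + 1 + 0 + 0 + 0 = 3 ≡ 1 (mod 2).
  s_4 = 1 + 0 + 0 + 1 + 0 + 0 + 0 + 0 = 2 ≡ 0 (mod 2).
s = (0, 1, 1, 0)^T — this equals column 6 of H (binary 0110), so error is at position 6.
Correct: flip bit 6 of r = 110000110100000 to get c = 110001110100000.


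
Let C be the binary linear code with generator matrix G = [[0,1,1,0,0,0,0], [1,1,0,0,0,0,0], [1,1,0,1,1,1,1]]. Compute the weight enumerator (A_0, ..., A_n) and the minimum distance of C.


Weight distribution: A_0 = 1, A_2 = 3, A_4 = 1, A_6 = 3. Minimum distance d = 2.

Enumerate all 2^3 = 8 messages m ∈ F_2^3.
For each, compute codeword c = mG in F_2^7, then tally its weight.
  m = 000 → c = 0000000, weight = 0.
  m = 100 → c = 0110000, weight = 2.
  m = 010 → c = 1100000, weight = 2.
  m = 110 → c = 1010000, weight = 2.
  m = 001 → c = 1101111, weight = 6.
  m = 101 → c = 1011111, weight = 6.
  m = 011 → c = 0001111, weight = 4.
  m = 111 → c = 0111111, weight = 6.
Tally weights:
  weight 0: 1 codewords.
  weight 2: 3 codewords.
  weight 4: 1 codewords.
  weight 6: 3 codewords.
Minimum distance d = smallest w > 0 with A_w > 0 = 2.
Sanity: Σ A_w = 8 = 2^3 = 8 ✓.


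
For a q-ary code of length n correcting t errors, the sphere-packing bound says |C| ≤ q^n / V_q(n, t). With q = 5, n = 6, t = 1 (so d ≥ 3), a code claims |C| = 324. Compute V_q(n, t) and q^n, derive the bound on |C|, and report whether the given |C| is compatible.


V_q(n, t) = 25, q^n = 15625, Hamming bound = 625, |C| = 324 ≤ bound (satisfied).

Step 1: Compute V_q(n, t) = Σ_{j=0}^1 C(n, j) (q−1)^j.
  j = 0: C(6,0)·(4)^0 = 1·1 = 1.
  j = 1: C(6,1)·(4)^1 = 6·4 = 24.
  V_q(n, t) = 1 + 24 = 25.
Step 2: q^n = 5^6 = 15625.
Step 3: Hamming bound ⌊q^n / V_q(n,t)⌋ = ⌊15625/25⌋ = 625.
Step 4: Compare |C| = 324 to 625: satisfied.
The claimed |C| lies below the Hamming bound.


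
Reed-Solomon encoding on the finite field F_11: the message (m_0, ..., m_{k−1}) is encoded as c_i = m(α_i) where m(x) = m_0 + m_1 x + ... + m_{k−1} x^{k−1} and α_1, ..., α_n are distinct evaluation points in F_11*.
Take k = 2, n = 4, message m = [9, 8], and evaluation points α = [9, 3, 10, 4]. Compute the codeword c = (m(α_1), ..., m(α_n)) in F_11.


c = [4, 0, 1, 8]

Message polynomial: m(x) = 9 + 8·x (mod 11).
For each evaluation point α_i, compute m(α_i) mod 11:
  α_1 = 9: Horner steps 8 → 4, so m(9) = 4.
  α_2 = 3: Horner steps 8 → 0, so m(3) = 0.
  α_3 = 10: Horner steps 8 → 1, so m(10) = 1.
  α_4 = 4: Horner steps 8 → 8, so m(4) = 8.
Codeword c = [4, 0, 1, 8] ∈ F_11^4.


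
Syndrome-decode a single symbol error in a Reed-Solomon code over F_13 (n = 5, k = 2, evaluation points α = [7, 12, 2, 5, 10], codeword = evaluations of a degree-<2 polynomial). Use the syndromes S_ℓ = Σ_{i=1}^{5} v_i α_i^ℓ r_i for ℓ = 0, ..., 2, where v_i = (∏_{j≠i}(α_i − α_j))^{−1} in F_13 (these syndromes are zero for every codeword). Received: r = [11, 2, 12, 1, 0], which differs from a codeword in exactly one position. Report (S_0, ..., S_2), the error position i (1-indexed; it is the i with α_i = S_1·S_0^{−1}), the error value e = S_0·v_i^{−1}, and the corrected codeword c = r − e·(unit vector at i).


S = (4, 9, 4), error at position 2, error magnitude e = 5, c = [11, 10, 12, 1, 0].

Step 1: column multipliers v_i = (∏_{j≠i}(α_i − α_j))^{−1} mod 13.
  i = 1 (α = 7): (7−12)(7−2)(7−5)(7−10) = (−5)·5·2·(−3) = 150 ≡ 7, so v_1 = 7^{−1} = 2 (mod 13).
  i = 2 (α = 12): (12−7)(12−2)(12−5)(12−10) = 5·10·7·2 = 700 ≡ 11, so v_2 = 11^{−1} = 6 (mod 13).
  i = 3 (α = 2): (2−7)(2−12)(2−5)(2−10) = (−5)·(−10)·(−3)·(−8) = 1200 ≡ 4, so v_3 = 4^{−1} = 10 (mod 13).
  i = 4 (α = 5): (5−7)(5−12)(5−2)(5−10) = (−2)·(−7)·3·(−5) = −210 ≡ 11, so v_4 = 11^{−1} = 6 (mod 13).
  i = 5 (α = 10): (10−7)(10−12)(10−2)(10−5) = 3·(−2)·8·5 = −240 ≡ 7, so v_5 = 7^{−1} = 2 (mod 13).
  v = [2, 6, 10, 6, 2].
Step 2: syndromes of r = [11, 2, 12, 1, 0] (all sums mod 13).
  S_0 = Σ v_i r_i = 2·11 + 6·2 + 10·12 + 6·1 + 2·0 = 160 ≡ 4.
  S_1 = Σ v_i α_i r_i = 2·7·11 + 6·12·2 + 10·2·12 + 6·5·1 + 2·10·0 = 568 ≡ 9.
  α_i^2 mod 13 = [10, 1, 4, 12, 9].
  S_2 = Σ v_i α_i^2 r_i = 2·10·11 + 6·1·2 + 10·4·12 + 6·12·1 + 2·9·0 = 784 ≡ 4.
  S = (4, 9, 4) ≠ 0, so r is not a codeword (an error is present).
Step 3: locate the error. For a single error e at position i, S_ℓ = v_i·e·α_i^ℓ, so α_err = S_1/S_0.
  S_0^{−1} = 4^{−1} = 10 (mod 13), so α_err = 9·10 = 90 ≡ 12 = α_2. Error position i = 2.
  Consistency check: S_2/S_1 = 4·3 = 12 ≡ 12 = α_err ✓ (single-error assumption holds).
Step 4: error magnitude e = S_0/v_2 = S_0·∏_{j≠2}(α_2 − α_j) = 4·11 = 44 ≡ 5 (mod 13).
Step 5: correct position 2: c_2 = r_2 − e = 2 − 5 ≡ 10 (mod 13). Hence c = [11, 10, 12, 1, 0].
  Check: interpolating c through the α_i gives m(x) = 2 + 5·x (degree < 2) with m(α_i) = c_i for every i, so c is indeed a codeword.


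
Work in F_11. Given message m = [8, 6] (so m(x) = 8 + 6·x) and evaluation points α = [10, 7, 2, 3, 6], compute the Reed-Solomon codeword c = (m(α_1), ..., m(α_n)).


c = [2, 6, 9, 4, 0]

Message polynomial: m(x) = 8 + 6·x (mod 11).
For each evaluation point α_i, compute m(α_i) mod 11:
  α_1 = 10: Horner steps 6 → 2, so m(10) = 2.
  α_2 = 7: Horner steps 6 → 6, so m(7) = 6.
  α_3 = 2: Horner steps 6 → 9, so m(2) = 9.
  α_4 = 3: Horner steps 6 → 4, so m(3) = 4.
  α_5 = 6: Horner steps 6 → 0, so m(6) = 0.
Codeword c = [2, 6, 9, 4, 0] ∈ F_11^5.


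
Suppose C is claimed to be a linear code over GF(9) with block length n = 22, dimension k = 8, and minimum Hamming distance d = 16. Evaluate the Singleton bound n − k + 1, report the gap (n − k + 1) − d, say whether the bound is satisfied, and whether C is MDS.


Singleton RHS = n − k + 1 = 15, slack = -1, bound violated (no such code; not MDS).

Singleton bound: d ≤ n − k + 1.
Here n = 22, k = 8, so n − k + 1 = 15.
Given d = 16, check d ≤ 15: NO.
Slack = (n − k + 1) − d = -1.
The slack is negative: d = 16 exceeds n − k + 1 = 15 by 1, so the Singleton bound is violated and no linear [22, 8, 16]_9 code can exist. In particular it is not MDS (MDS requires d = n − k + 1 exactly).
Description: the claimed parameters are [22, 8, 16]_9; such a code would be impossible (violates the Singleton bound).


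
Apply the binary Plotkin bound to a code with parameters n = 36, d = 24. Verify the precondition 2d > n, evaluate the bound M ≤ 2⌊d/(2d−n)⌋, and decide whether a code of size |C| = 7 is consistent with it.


Plotkin bound M ≤ 4; given |C| = 7 > bound (violated).

Check applicability: 2d = 48, n = 36.
2d − n = 12 > 0, so Plotkin applies.
Compute d/(2d−n) = 24/12 ≈ 2.0000.
⌊d/(2d−n)⌋ = 2.
Plotkin bound: M ≤ 2·2 = 4.
Given |C| = 7, check: VIOLATED.
This |C| is above the Plotkin bound, so no binary code with n = 36, d = 24 and 7 codewords exists.


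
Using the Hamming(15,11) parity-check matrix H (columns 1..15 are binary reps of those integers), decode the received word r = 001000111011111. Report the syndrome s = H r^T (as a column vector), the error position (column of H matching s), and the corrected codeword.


s = (1, 1, 1, 0)^T, error position = 14, corrected codeword c = 001000111011101

Compute s = H r^T mod 2 one row at a time:
  s_1 = 1 + 1 + 0 + 1 + 1 + 1 + 1 + 1 = 7 ≡ 1 (mod 2).
  s_2 = 0 + 0 + 0 + 1 + 1 + 1 + 1 + 1 = 5 ≡ 1 (mod 2).
  s_3 = 0 + 1 + 0 + 1 + 0 + 1 + 1 + 1 = 5 ≡ 1 (mod 2).
  s_4 = 0 + 1 + 0 + 1 + 1 + 1 + 1 + 1 = 6 ≡ 0 (mod 2).
s = (1, 1, 1, 0)^T — this equals column 14 of H (binary 1110), so error is at position 14.
Correct: flip bit 14 of r = 001000111011111 to get c = 001000111011101.


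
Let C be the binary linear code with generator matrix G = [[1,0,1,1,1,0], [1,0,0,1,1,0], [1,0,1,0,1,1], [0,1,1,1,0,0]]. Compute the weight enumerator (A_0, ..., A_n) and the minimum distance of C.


Weight distribution: A_0 = 1, A_1 = 1, A_2 = 3, A_3 = 6, A_4 = 3, A_5 = 1, A_6 = 1. Minimum distance d = 1.

Enumerate all 2^4 = 16 messages m ∈ F_2^4.
For each, compute codeword c = mG in F_2^6, then tally its weight.
  m = 0000 → c = 000000, weight = 0.
  m = 1000 → c = 101110, weight = 4.
  m = 0100 → c = 100110, weight = 3.
  m = 1100 → c = 001000, weight = 1.
  m = 0010 → c = 101011, weight = 4.
  m = 1010 → c = 000101, weight = 2.
  m = 0110 → c = 001101, weight = 3.
  m = 1110 → c = 100011, weight = 3.
  m = 0001 → c = 011100, weight = 3.
  m = 1001 → c = 110010, weight = 3.
  m = 0101 → c = 111010, weight = 4.
  m = 1101 → c = 010100, weight = 2.
  m = 0011 → c = 110111, weight = 5.
  m = 1011 → c = 011001, weight = 3.
  m = 0111 → c = 010001, weight = 2.
  m = 1111 → c = 111111, weight = 6.
Tally weights:
  weight 0: 1 codewords.
  weight 1: 1 codewords.
  weight 2: 3 codewords.
  weight 3: 6 codewords.
  weight 4: 3 codewords.
  weight 5: 1 codewords.
  weight 6: 1 codewords.
Minimum distance d = smallest w > 0 with A_w > 0 = 1.
Sanity: Σ A_w = 16 = 2^4 = 16 ✓.


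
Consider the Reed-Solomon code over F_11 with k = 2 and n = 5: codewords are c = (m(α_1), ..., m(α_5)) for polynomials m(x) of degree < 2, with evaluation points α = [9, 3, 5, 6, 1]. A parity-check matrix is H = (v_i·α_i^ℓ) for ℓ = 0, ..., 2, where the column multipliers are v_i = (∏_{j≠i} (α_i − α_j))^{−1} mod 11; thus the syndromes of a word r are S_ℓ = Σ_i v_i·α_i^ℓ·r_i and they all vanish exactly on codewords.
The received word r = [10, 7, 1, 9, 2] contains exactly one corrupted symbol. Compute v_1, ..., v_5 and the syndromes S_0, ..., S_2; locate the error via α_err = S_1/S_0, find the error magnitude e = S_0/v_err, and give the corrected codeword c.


S = (8, 6, 10), error at position 1, error magnitude e = 10, c = [0, 7, 1, 9, 2].

Step 1: column multipliers v_i = (∏_{j≠i}(α_i − α_j))^{−1} mod 11.
  i = 1 (α = 9): (9−3)(9−5)(9−6)(9−1) = 6·4·3·8 = 576 ≡ 4, so v_1 = 4^{−1} = 3 (mod 11).
  i = 2 (α = 3): (3−9)(3−5)(3−6)(3−1) = (−6)·(−2)·(−3)·2 = −72 ≡ 5, so v_2 = 5^{−1} = 9 (mod 11).
  i = 3 (α = 5): (5−9)(5−3)(5−6)(5−1) = (−4)·2·(−1)·4 = 32 ≡ 10, so v_3 = 10^{−1} = 10 (mod 11).
  i = 4 (α = 6): (6−9)(6−3)(6−5)(6−1) = (−3)·3·1·5 = −45 ≡ 10, so v_4 = 10^{−1} = 10 (mod 11).
  i = 5 (α = 1): (1−9)(1−3)(1−5)(1−6) = (−8)·(−2)·(−4)·(−5) = 320 ≡ 1, so v_5 = 1^{−1} = 1 (mod 11).
  v = [3, 9, 10, 10, 1].
Step 2: syndromes of r = [10, 7, 1, 9, 2] (all sums mod 11).
  S_0 = Σ v_i r_i = 3·10 + 9·7 + 10·1 + 10·9 + 1·2 = 195 ≡ 8.
  S_1 = Σ v_i α_i r_i = 3·9·10 + 9·3·7 + 10·5·1 + 10·6·9 + 1·1·2 = 1051 ≡ 6.
  α_i^2 mod 11 = [4, 9, 3, 3, 1].
  S_2 = Σ v_i α_i^2 r_i = 3·4·10 + 9·9·7 + 10·3·1 + 10·3·9 + 1·1·2 = 989 ≡ 10.
  S = (8, 6, 10) ≠ 0, so r is not a codeword (an error is present).
Step 3: locate the error. For a single error e at position i, S_ℓ = v_i·e·α_i^ℓ, so α_err = S_1/S_0.
  S_0^{−1} = 8^{−1} = 7 (mod 11), so α_err = 6·7 = 42 ≡ 9 = α_1. Error position i = 1.
  Consistency check: S_2/S_1 = 10·2 = 20 ≡ 9 = α_err ✓ (single-error assumption holds).
Step 4: error magnitude e = S_0/v_1 = S_0·∏_{j≠1}(α_1 − α_j) = 8·4 = 32 ≡ 10 (mod 11).
Step 5: correct position 1: c_1 = r_1 − e = 10 − 10 ≡ 0 (mod 11). Hence c = [0, 7, 1, 9, 2].
  Check: interpolating c through the α_i gives m(x) = 5 + 8·x (degree < 2) with m(α_i) = c_i for every i, so c is indeed a codeword.


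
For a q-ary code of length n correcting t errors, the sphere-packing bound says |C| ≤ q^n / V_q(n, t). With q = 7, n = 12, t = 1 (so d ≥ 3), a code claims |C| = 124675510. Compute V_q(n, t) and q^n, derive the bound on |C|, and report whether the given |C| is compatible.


V_q(n, t) = 73, q^n = 13841287201, Hamming bound = 189606673, |C| = 124675510 ≤ bound (satisfied).

Step 1: Compute V_q(n, t) = Σ_{j=0}^1 C(n, j) (q−1)^j.
  j = 0: C(12,0)·(6)^0 = 1·1 = 1.
  j = 1: C(12,1)·(6)^1 = 12·6 = 72.
  V_q(n, t) = 1 + 72 = 73.
Step 2: q^n = 7^12 = 13841287201.
Step 3: Hamming bound ⌊q^n / V_q(n,t)⌋ = ⌊13841287201/73⌋ = 189606673.
Step 4: Compare |C| = 124675510 to 189606673: satisfied.
The claimed |C| lies below the Hamming bound.


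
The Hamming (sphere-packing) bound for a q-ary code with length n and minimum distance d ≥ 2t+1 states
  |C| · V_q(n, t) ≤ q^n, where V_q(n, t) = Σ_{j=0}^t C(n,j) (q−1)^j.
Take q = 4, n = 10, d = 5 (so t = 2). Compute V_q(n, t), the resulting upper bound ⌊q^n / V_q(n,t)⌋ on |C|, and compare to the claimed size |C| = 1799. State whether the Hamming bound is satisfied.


V_q(n, t) = 436, q^n = 1048576, Hamming bound = 2404, |C| = 1799 ≤ bound (satisfied).

Step 1: Compute V_q(n, t) = Σ_{j=0}^2 C(n, j) (q−1)^j.
  j = 0: C(10,0)·(3)^0 = 1·1 = 1.
  j = 1: C(10,1)·(3)^1 = 10·3 = 30.
  j = 2: C(10,2)·(3)^2 = 45·9 = 405.
  V_q(n, t) = 1 + 30 + 405 = 436.
Step 2: q^n = 4^10 = 1048576.
Step 3: Hamming bound ⌊q^n / V_q(n,t)⌋ = ⌊1048576/436⌋ = 2404.
Step 4: Compare |C| = 1799 to 2404: satisfied.
The claimed |C| lies below the Hamming bound.


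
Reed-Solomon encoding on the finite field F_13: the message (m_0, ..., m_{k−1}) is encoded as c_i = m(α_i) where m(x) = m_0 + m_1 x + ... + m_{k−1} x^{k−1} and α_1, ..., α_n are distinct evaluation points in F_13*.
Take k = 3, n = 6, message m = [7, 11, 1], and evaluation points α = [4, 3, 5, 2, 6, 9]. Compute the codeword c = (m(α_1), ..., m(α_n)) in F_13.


c = [2, 10, 9, 7, 5, 5]

Message polynomial: m(x) = 7 + 11·x + 1·x^2 (mod 13).
For each evaluation point α_i, compute m(α_i) mod 13:
  α_1 = 4: Horner steps 1 → 2 → 2, so m(4) = 2.
  α_2 = 3: Horner steps 1 → 1 → 10, so m(3) = 10.
  α_3 = 5: Horner steps 1 → 3 → 9, so m(5) = 9.
  α_4 = 2: Horner steps 1 → 0 → 7, so m(2) = 7.
  α_5 = 6: Horner steps 1 → 4 → 5, so m(6) = 5.
  α_6 = 9: Horner steps 1 → 7 → 5, so m(9) = 5.
Codeword c = [2, 10, 9, 7, 5, 5] ∈ F_13^6.


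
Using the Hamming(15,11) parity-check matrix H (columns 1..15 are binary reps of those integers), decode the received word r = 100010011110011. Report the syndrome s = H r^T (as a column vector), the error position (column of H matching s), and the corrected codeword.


s = (0, 1, 0, 1)^T, error position = 5, corrected codeword c = 100000011110011

Compute s = H r^T mod 2 one row at a time:
  s_1 = 1 + 1 + 1 + 1 + 0 + 0 + 1 + 1 = 6 ≡ 0 (mod 2).
  s_2 = 0 + 1 + 0 + 0 + 0 + 0 + 1 + 1 = 3 ≡ 1 (mod 2).
  s_3 = 0 + 0 + 0 + 0 + 1 + 1 + 1 + 1 = 4 ≡ 0 (mod 2).
  s_4 = 1 + 0 + 1 + 0 + 1 + 1 + 0 + 1 = 5 ≡ 1 (mod 2).
s = (0, 1, 0, 1)^T — this equals column 5 of H (binary 0101), so error is at position 5.
Correct: flip bit 5 of r = 100010011110011 to get c = 100000011110011.


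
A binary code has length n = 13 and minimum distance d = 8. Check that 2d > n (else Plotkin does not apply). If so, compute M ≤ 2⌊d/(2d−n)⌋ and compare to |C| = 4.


Plotkin bound M ≤ 4; given |C| = 4 ≤ bound (satisfied).

Check applicability: 2d = 16, n = 13.
2d − n = 3 > 0, so Plotkin applies.
Compute d/(2d−n) = 8/3 ≈ 2.6667.
⌊d/(2d−n)⌋ = 2.
Plotkin bound: M ≤ 2·2 = 4.
Given |C| = 4, check: satisfied.
This |C| is at the Plotkin bound.


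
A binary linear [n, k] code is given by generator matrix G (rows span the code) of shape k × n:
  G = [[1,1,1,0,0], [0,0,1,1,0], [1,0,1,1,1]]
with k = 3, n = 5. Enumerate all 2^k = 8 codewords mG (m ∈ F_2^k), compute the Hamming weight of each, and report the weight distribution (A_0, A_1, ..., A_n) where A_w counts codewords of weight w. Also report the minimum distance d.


Weight distribution: A_0 = 1, A_2 = 2, A_3 = 4, A_4 = 1. Minimum distance d = 2.

Enumerate all 2^3 = 8 messages m ∈ F_2^3.
For each, compute codeword c = mG in F_2^5, then tally its weight.
  m = 000 → c = 00000, weight = 0.
  m = 100 → c = 11100, weight = 3.
  m = 010 → c = 00110, weight = 2.
  m = 110 → c = 11010, weight = 3.
  m = 001 → c = 10111, weight = 4.
  m = 101 → c = 01011, weight = 3.
  m = 011 → c = 10001, weight = 2.
  m = 111 → c = 01101, weight = 3.
Tally weights:
  weight 0: 1 codewords.
  weight 2: 2 codewords.
  weight 3: 4 codewords.
  weight 4: 1 codewords.
Minimum distance d = smallest w > 0 with A_w > 0 = 2.
Sanity: Σ A_w = 8 = 2^3 = 8 ✓.


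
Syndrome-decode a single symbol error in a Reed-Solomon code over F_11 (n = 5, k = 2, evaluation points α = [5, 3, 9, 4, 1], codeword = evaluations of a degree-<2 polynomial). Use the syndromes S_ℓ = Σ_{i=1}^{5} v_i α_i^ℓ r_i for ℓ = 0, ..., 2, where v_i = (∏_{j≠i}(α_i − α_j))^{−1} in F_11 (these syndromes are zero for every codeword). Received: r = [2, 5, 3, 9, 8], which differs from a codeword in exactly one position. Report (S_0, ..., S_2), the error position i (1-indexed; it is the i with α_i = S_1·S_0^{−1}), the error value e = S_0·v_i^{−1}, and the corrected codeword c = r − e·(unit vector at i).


S = (6, 10, 2), error at position 3, error magnitude e = 7, c = [2, 5, 7, 9, 8].

Step 1: column multipliers v_i = (∏_{j≠i}(α_i − α_j))^{−1} mod 11.
  i = 1 (α = 5): (5−3)(5−9)(5−4)(5−1) = 2·(−4)·1·4 = −32 ≡ 1, so v_1 = 1^{−1} = 1 (mod 11).
  i = 2 (α = 3): (3−5)(3−9)(3−4)(3−1) = (−2)·(−6)·(−1)·2 = −24 ≡ 9, so v_2 = 9^{−1} = 5 (mod 11).
  i = 3 (α = 9): (9−5)(9−3)(9−4)(9−1) = 4·6·5·8 = 960 ≡ 3, so v_3 = 3^{−1} = 4 (mod 11).
  i = 4 (α = 4): (4−5)(4−3)(4−9)(4−1) = (−1)·1·(−5)·3 = 15 ≡ 4, so v_4 = 4^{−1} = 3 (mod 11).
  i = 5 (α = 1): (1−5)(1−3)(1−9)(1−4) = (−4)·(−2)·(−8)·(−3) = 192 ≡ 5, so v_5 = 5^{−1} = 9 (mod 11).
  v = [1, 5, 4, 3, 9].
Step 2: syndromes of r = [2, 5, 3, 9, 8] (all sums mod 11).
  S_0 = Σ v_i r_i = 1·2 + 5·5 + 4·3 + 3·9 + 9·8 = 138 ≡ 6.
  S_1 = Σ v_i α_i r_i = 1·5·2 + 5·3·5 + 4·9·3 + 3·4·9 + 9·1·8 = 373 ≡ 10.
  α_i^2 mod 11 = [3, 9, 4, 5, 1].
  S_2 = Σ v_i α_i^2 r_i = 1·3·2 + 5·9·5 + 4·4·3 + 3·5·9 + 9·1·8 = 486 ≡ 2.
  S = (6, 10, 2) ≠ 0, so r is not a codeword (an error is present).
Step 3: locate the error. For a single error e at position i, S_ℓ = v_i·e·α_i^ℓ, so α_err = S_1/S_0.
  S_0^{−1} = 6^{−1} = 2 (mod 11), so α_err = 10·2 = 20 ≡ 9 = α_3. Error position i = 3.
  Consistency check: S_2/S_1 = 2·10 = 20 ≡ 9 = α_err ✓ (single-error assumption holds).
Step 4: error magnitude e = S_0/v_3 = S_0·∏_{j≠3}(α_3 − α_j) = 6·3 = 18 ≡ 7 (mod 11).
Step 5: correct position 3: c_3 = r_3 − e = 3 − 7 ≡ 7 (mod 11). Hence c = [2, 5, 7, 9, 8].
  Check: interpolating c through the α_i gives m(x) = 4 + 4·x (degree < 2) with m(α_i) = c_i for every i, so c is indeed a codeword.


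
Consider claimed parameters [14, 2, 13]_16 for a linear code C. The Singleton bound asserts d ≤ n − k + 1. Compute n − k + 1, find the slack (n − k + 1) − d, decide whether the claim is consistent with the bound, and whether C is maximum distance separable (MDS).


Singleton RHS = n − k + 1 = 13, slack = 0, bound satisfied, MDS.

Singleton bound: d ≤ n − k + 1.
Here n = 14, k = 2, so n − k + 1 = 13.
Given d = 13, check d ≤ 13: YES.
Slack = (n − k + 1) − d = 0.
The code is MDS (slack = 0).
Description: the claimed parameters are [14, 2, 13]_16; such a code would be MDS (meets Singleton bound).


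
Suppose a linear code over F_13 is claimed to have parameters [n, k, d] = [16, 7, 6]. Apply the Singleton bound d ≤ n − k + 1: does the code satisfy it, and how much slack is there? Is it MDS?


Singleton RHS = n − k + 1 = 10, slack = 4, bound satisfied, not MDS.

Singleton bound: d ≤ n − k + 1.
Here n = 16, k = 7, so n − k + 1 = 10.
Given d = 6, check d ≤ 10: YES.
Slack = (n − k + 1) − d = 4.
The code is NOT MDS (slack = 4 > 0).
Description: the claimed parameters are [16, 7, 6]_13; such a code would be non-MDS.


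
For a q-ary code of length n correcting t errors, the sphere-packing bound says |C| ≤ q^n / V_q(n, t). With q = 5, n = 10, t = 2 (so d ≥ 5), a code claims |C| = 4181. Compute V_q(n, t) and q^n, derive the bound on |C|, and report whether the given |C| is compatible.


V_q(n, t) = 761, q^n = 9765625, Hamming bound = 12832, |C| = 4181 ≤ bound (satisfied).

Step 1: Compute V_q(n, t) = Σ_{j=0}^2 C(n, j) (q−1)^j.
  j = 0: C(10,0)·(4)^0 = 1·1 = 1.
  j = 1: C(10,1)·(4)^1 = 10·4 = 40.
  j = 2: C(10,2)·(4)^2 = 45·16 = 720.
  V_q(n, t) = 1 + 40 + 720 = 761.
Step 2: q^n = 5^10 = 9765625.
Step 3: Hamming bound ⌊q^n / V_q(n,t)⌋ = ⌊9765625/761⌋ = 12832.
Step 4: Compare |C| = 4181 to 12832: satisfied.
The claimed |C| lies below the Hamming bound.


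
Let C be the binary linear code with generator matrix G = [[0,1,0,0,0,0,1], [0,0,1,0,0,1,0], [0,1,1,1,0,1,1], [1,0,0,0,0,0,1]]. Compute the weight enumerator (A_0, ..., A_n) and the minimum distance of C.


Weight distribution: A_0 = 1, A_1 = 1, A_2 = 4, A_3 = 4, A_4 = 3, A_5 = 3. Minimum distance d = 1.

Enumerate all 2^4 = 16 messages m ∈ F_2^4.
For each, compute codeword c = mG in F_2^7, then tally its weight.
  m = 0000 → c = 0000000, weight = 0.
  m = 1000 → c = 0100001, weight = 2.
  m = 0100 → c = 0010010, weight = 2.
  m = 1100 → c = 0110011, weight = 4.
  m = 0010 → c = 0111011, weight = 5.
  m = 1010 → c = 0011010, weight = 3.
  m = 0110 → c = 0101001, weight = 3.
  m = 1110 → c = 0001000, weight = 1.
  m = 0001 → c = 1000001, weight = 2.
  m = 1001 → c = 1100000, weight = 2.
  m = 0101 → c = 1010011, weight = 4.
  m = 1101 → c = 1110010, weight = 4.
  m = 0011 → c = 1111010, weight = 5.
  m = 1011 → c = 1011011, weight = 5.
  m = 0111 → c = 1101000, weight = 3.
  m = 1111 → c = 1001001, weight = 3.
Tally weights:
  weight 0: 1 codewords.
  weight 1: 1 codewords.
  weight 2: 4 codewords.
  weight 3: 4 codewords.
  weight 4: 3 codewords.
  weight 5: 3 codewords.
Minimum distance d = smallest w > 0 with A_w > 0 = 1.
Sanity: Σ A_w = 16 = 2^4 = 16 ✓.


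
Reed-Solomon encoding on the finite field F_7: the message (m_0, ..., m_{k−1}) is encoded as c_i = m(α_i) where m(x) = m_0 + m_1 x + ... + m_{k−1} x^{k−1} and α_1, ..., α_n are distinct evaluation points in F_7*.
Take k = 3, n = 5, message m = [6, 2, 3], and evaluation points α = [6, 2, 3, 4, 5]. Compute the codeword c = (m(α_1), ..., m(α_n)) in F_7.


c = [0, 1, 4, 6, 0]

Message polynomial: m(x) = 6 + 2·x + 3·x^2 (mod 7).
For each evaluation point α_i, compute m(α_i) mod 7:
  α_1 = 6: Horner steps 3 → 6 → 0, so m(6) = 0.
  α_2 = 2: Horner steps 3 → 1 → 1, so m(2) = 1.
  α_3 = 3: Horner steps 3 → 4 → 4, so m(3) = 4.
  α_4 = 4: Horner steps 3 → 0 → 6, so m(4) = 6.
  α_5 = 5: Horner steps 3 → 3 → 0, so m(5) = 0.
Codeword c = [0, 1, 4, 6, 0] ∈ F_7^5.


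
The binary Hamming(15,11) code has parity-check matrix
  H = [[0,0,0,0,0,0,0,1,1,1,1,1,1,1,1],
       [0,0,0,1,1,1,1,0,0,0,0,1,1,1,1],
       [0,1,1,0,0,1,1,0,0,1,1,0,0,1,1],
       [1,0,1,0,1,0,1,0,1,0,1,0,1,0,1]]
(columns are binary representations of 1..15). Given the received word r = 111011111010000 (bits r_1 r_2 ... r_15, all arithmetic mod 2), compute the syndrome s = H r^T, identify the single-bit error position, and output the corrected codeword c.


s = (1, 1, 1, 0)^T, error position = 14, corrected codeword c = 111011111010010

Compute s = H r^T mod 2 one row at a time:
  s_1 = 1 + 1 + 0 + 1 + 0 + 0 + 0 + 0 = 3 ≡ 1 (mod 2).
  s_2 = 0 + 1 + 1 + 1 + 0 + 0 + 0 + 0 = 3 ≡ 1 (mod 2).
  s_3 = 1 + 1 + 1 + 1 + 0 + 1 + 0 + 0 = 5 ≡ 1 (mod 2).
  s_4 = 1 + 1 + 1 + 1 + 1 + 1 + 0 + 0 = 6 ≡ 0 (mod 2).
s = (1, 1, 1, 0)^T — this equals column 14 of H (binary 1110), so error is at position 14.
Correct: flip bit 14 of r = 111011111010000 to get c = 111011111010010.


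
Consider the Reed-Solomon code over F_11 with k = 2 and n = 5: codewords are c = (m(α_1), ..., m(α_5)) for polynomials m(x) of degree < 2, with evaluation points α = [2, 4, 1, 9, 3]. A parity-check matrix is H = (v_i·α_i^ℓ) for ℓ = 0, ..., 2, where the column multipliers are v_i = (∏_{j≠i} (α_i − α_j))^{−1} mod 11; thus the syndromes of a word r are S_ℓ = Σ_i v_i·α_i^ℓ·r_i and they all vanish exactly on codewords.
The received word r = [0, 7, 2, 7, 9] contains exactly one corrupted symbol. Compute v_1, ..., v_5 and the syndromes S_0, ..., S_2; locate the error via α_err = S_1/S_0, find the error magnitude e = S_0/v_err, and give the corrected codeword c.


S = (4, 3, 5), error at position 4, error magnitude e = 10, c = [0, 7, 2, 8, 9].

Step 1: column multipliers v_i = (∏_{j≠i}(α_i − α_j))^{−1} mod 11.
  i = 1 (α = 2): (2−4)(2−1)(2−9)(2−3) = (−2)·1·(−7)·(−1) = −14 ≡ 8, so v_1 = 8^{−1} = 7 (mod 11).
  i = 2 (α = 4): (4−2)(4−1)(4−9)(4−3) = 2·3·(−5)·1 = −30 ≡ 3, so v_2 = 3^{−1} = 4 (mod 11).
  i = 3 (α = 1): (1−2)(1−4)(1−9)(1−3) = (−1)·(−3)·(−8)·(−2) = 48 ≡ 4, so v_3 = 4^{−1} = 3 (mod 11).
  i = 4 (α = 9): (9−2)(9−4)(9−1)(9−3) = 7·5·8·6 = 1680 ≡ 8, so v_4 = 8^{−1} = 7 (mod 11).
  i = 5 (α = 3): (3−2)(3−4)(3−1)(3−9) = 1·(−1)·2·(−6) = 12 ≡ 1, so v_5 = 1^{−1} = 1 (mod 11).
  v = [7, 4, 3, 7, 1].
Step 2: syndromes of r = [0, 7, 2, 7, 9] (all sums mod 11).
  S_0 = Σ v_i r_i = 7·0 + 4·7 + 3·2 + 7·7 + 1·9 = 92 ≡ 4.
  S_1 = Σ v_i α_i r_i = 7·2·0 + 4·4·7 + 3·1·2 + 7·9·7 + 1·3·9 = 586 ≡ 3.
  α_i^2 mod 11 = [4, 5, 1, 4, 9].
  S_2 = Σ v_i α_i^2 r_i = 7·4·0 + 4·5·7 + 3·1·2 + 7·4·7 + 1·9·9 = 423 ≡ 5.
  S = (4, 3, 5) ≠ 0, so r is not a codeword (an error is present).
Step 3: locate the error. For a single error e at position i, S_ℓ = v_i·e·α_i^ℓ, so α_err = S_1/S_0.
  S_0^{−1} = 4^{−1} = 3 (mod 11), so α_err = 3·3 = 9 ≡ 9 = α_4. Error position i = 4.
  Consistency check: S_2/S_1 = 5·4 = 20 ≡ 9 = α_err ✓ (single-error assumption holds).
Step 4: error magnitude e = S_0/v_4 = S_0·∏_{j≠4}(α_4 − α_j) = 4·8 = 32 ≡ 10 (mod 11).
Step 5: correct position 4: c_4 = r_4 − e = 7 − 10 ≡ 8 (mod 11). Hence c = [0, 7, 2, 8, 9].
  Check: interpolating c through the α_i gives m(x) = 4 + 9·x (degree < 2) with m(α_i) = c_i for every i, so c is indeed a codeword.


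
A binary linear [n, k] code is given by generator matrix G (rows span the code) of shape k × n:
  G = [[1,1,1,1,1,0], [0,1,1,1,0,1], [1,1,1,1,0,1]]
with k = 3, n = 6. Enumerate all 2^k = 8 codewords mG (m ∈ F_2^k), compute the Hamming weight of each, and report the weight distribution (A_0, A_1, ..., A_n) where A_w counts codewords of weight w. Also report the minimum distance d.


Weight distribution: A_0 = 1, A_1 = 1, A_2 = 1, A_3 = 1, A_4 = 2, A_5 = 2. Minimum distance d = 1.

Enumerate all 2^3 = 8 messages m ∈ F_2^3.
For each, compute codeword c = mG in F_2^6, then tally its weight.
  m = 000 → c = 000000, weight = 0.
  m = 100 → c = 111110, weight = 5.
  m = 010 → c = 011101, weight = 4.
  m = 110 → c = 100011, weight = 3.
  m = 001 → c = 111101, weight = 5.
  m = 101 → c = 000011, weight = 2.
  m = 011 → c = 100000, weight = 1.
  m = 111 → c = 011110, weight = 4.
Tally weights:
  weight 0: 1 codewords.
  weight 1: 1 codewords.
  weight 2: 1 codewords.
  weight 3: 1 codewords.
  weight 4: 2 codewords.
  weight 5: 2 codewords.
Minimum distance d = smallest w > 0 with A_w > 0 = 1.
Sanity: Σ A_w = 8 = 2^3 = 8 ✓.


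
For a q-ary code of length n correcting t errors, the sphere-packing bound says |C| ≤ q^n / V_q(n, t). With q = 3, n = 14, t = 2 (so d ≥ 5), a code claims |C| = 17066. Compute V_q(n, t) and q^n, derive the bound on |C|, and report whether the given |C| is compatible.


V_q(n, t) = 393, q^n = 4782969, Hamming bound = 12170, |C| = 17066 > bound (violated).

Step 1: Compute V_q(n, t) = Σ_{j=0}^2 C(n, j) (q−1)^j.
  j = 0: C(14,0)·(2)^0 = 1·1 = 1.
  j = 1: C(14,1)·(2)^1 = 14·2 = 28.
  j = 2: C(14,2)·(2)^2 = 91·4 = 364.
  V_q(n, t) = 1 + 28 + 364 = 393.
Step 2: q^n = 3^14 = 4782969.
Step 3: Hamming bound ⌊q^n / V_q(n,t)⌋ = ⌊4782969/393⌋ = 12170.
Step 4: Compare |C| = 17066 to 12170: violated.
The claimed |C| lies above the Hamming bound, so no 3-ary code of length 14 with d ≥ 5 can have 17066 codewords.


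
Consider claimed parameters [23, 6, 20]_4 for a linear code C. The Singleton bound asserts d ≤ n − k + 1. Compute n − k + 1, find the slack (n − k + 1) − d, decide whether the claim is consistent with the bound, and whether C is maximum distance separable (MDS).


Singleton RHS = n − k + 1 = 18, slack = -2, bound violated (no such code; not MDS).

Singleton bound: d ≤ n − k + 1.
Here n = 23, k = 6, so n − k + 1 = 18.
Given d = 20, check d ≤ 18: NO.
Slack = (n − k + 1) − d = -2.
The slack is negative: d = 20 exceeds n − k + 1 = 18 by 2, so the Singleton bound is violated and no linear [23, 6, 20]_4 code can exist. In particular it is not MDS (MDS requires d = n − k + 1 exactly).
Description: the claimed parameters are [23, 6, 20]_4; such a code would be impossible (violates the Singleton bound).


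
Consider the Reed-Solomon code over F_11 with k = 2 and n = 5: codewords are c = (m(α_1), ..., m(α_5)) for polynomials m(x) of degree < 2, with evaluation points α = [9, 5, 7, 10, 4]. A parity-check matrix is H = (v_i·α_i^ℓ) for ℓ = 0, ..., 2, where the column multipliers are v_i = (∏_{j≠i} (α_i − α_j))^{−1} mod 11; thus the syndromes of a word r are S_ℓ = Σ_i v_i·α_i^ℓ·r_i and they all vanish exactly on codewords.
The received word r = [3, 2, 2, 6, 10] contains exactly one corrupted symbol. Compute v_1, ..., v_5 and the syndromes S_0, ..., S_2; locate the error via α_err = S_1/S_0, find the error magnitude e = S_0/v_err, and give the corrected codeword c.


S = (9, 8, 1), error at position 3, error magnitude e = 5, c = [3, 2, 8, 6, 10].

Step 1: column multipliers v_i = (∏_{j≠i}(α_i − α_j))^{−1} mod 11.
  i = 1 (α = 9): (9−5)(9−7)(9−10)(9−4) = 4·2·(−1)·5 = −40 ≡ 4, so v_1 = 4^{−1} = 3 (mod 11).
  i = 2 (α = 5): (5−9)(5−7)(5−10)(5−4) = (−4)·(−2)·(−5)·1 = −40 ≡ 4, so v_2 = 4^{−1} = 3 (mod 11).
  i = 3 (α = 7): (7−9)(7−5)(7−10)(7−4) = (−2)·2·(−3)·3 = 36 ≡ 3, so v_3 = 3^{−1} = 4 (mod 11).
  i = 4 (α = 10): (10−9)(10−5)(10−7)(10−4) = 1·5·3·6 = 90 ≡ 2, so v_4 = 2^{−1} = 6 (mod 11).
  i = 5 (α = 4): (4−9)(4−5)(4−7)(4−10) = (−5)·(−1)·(−3)·(−6) = 90 ≡ 2, so v_5 = 2^{−1} = 6 (mod 11).
  v = [3, 3, 4, 6, 6].
Step 2: syndromes of r = [3, 2, 2, 6, 10] (all sums mod 11).
  S_0 = Σ v_i r_i = 3·3 + 3·2 + 4·2 + 6·6 + 6·10 = 119 ≡ 9.
  S_1 = Σ v_i α_i r_i = 3·9·3 + 3·5·2 + 4·7·2 + 6·10·6 + 6·4·10 = 767 ≡ 8.
  α_i^2 mod 11 = [4, 3, 5, 1, 5].
  S_2 = Σ v_i α_i^2 r_i = 3·4·3 + 3·3·2 + 4·5·2 + 6·1·6 + 6·5·10 = 430 ≡ 1.
  S = (9, 8, 1) ≠ 0, so r is not a codeword (an error is present).
Step 3: locate the error. For a single error e at position i, S_ℓ = v_i·e·α_i^ℓ, so α_err = S_1/S_0.
  S_0^{−1} = 9^{−1} = 5 (mod 11), so α_err = 8·5 = 40 ≡ 7 = α_3. Error position i = 3.
  Consistency check: S_2/S_1 = 1·7 = 7 ≡ 7 = α_err ✓ (single-error assumption holds).
Step 4: error magnitude e = S_0/v_3 = S_0·∏_{j≠3}(α_3 − α_j) = 9·3 = 27 ≡ 5 (mod 11).
Step 5: correct position 3: c_3 = r_3 − e = 2 − 5 ≡ 8 (mod 11). Hence c = [3, 2, 8, 6, 10].
  Check: interpolating c through the α_i gives m(x) = 9 + 3·x (degree < 2) with m(α_i) = c_i for every i, so c is indeed a codeword.


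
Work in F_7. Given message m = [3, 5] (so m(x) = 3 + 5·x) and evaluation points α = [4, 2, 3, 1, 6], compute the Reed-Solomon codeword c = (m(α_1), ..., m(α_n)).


c = [2, 6, 4, 1, 5]

Message polynomial: m(x) = 3 + 5·x (mod 7).
For each evaluation point α_i, compute m(α_i) mod 7:
  α_1 = 4: Horner steps 5 → 2, so m(4) = 2.
  α_2 = 2: Horner steps 5 → 6, so m(2) = 6.
  α_3 = 3: Horner steps 5 → 4, so m(3) = 4.
  α_4 = 1: Horner steps 5 → 1, so m(1) = 1.
  α_5 = 6: Horner steps 5 → 5, so m(6) = 5.
Codeword c = [2, 6, 4, 1, 5] ∈ F_7^5.
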